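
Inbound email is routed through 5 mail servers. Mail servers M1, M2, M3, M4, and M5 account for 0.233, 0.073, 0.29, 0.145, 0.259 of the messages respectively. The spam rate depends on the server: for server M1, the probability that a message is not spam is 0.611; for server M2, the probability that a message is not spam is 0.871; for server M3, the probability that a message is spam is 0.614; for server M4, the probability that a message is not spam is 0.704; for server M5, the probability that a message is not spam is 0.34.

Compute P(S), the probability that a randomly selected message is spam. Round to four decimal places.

0.4920

P(S|M1) = 1 − 0.611 = 0.389.
P(S|M2) = 1 − 0.871 = 0.129.
P(S|M4) = 1 − 0.704 = 0.296.
P(S|M5) = 1 − 0.34 = 0.66.
P(S) = P(S|M1)·P(M1) + P(S|M2)·P(M2) + P(S|M3)·P(M3) + P(S|M4)·P(M4) + P(S|M5)·P(M5)
      = 0.389·0.233 + 0.129·0.073 + 0.614·0.29 + 0.296·0.145 + 0.66·0.259
      = 0.090637 + 0.009417 + 0.17806 + 0.04292 + 0.17094 = 0.491974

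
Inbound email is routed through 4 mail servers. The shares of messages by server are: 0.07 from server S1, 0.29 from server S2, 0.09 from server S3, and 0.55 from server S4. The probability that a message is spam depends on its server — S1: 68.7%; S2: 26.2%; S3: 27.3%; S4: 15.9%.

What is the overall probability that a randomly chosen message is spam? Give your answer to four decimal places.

Using total probability over the partition,
P(S) = P(S|S1)·P(S1) + P(S|S2)·P(S2) + P(S|S3)·P(S3) + P(S|S4)·P(S4)
      = 0.687·0.07 + 0.262·0.29 + 0.273·0.09 + 0.159·0.55
      = 0.04809 + 0.07598 + 0.02457 + 0.08745 = 0.23609

0.2361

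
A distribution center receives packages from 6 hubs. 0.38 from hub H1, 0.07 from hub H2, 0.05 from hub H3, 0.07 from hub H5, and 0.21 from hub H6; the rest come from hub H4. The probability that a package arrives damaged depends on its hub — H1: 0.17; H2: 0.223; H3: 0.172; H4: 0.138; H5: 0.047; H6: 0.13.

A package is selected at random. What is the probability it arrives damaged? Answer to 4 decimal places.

P(D) ≈ 0.1498

P(H4) = 1 − (0.38 + 0.07 + 0.05 + 0.07 + 0.21) = 0.22.
P(D) = P(D|H1)·P(H1) + P(D|H2)·P(H2) + P(D|H3)·P(H3) + P(D|H4)·P(H4) + P(D|H5)·P(H5) + P(D|H6)·P(H6)
      = 0.17·0.38 + 0.223·0.07 + 0.172·0.05 + 0.138·0.22 + 0.047·0.07 + 0.13·0.21
      = 0.0646 + 0.01561 + 0.0086 + 0.03036 + 0.00329 + 0.0273 = 0.14976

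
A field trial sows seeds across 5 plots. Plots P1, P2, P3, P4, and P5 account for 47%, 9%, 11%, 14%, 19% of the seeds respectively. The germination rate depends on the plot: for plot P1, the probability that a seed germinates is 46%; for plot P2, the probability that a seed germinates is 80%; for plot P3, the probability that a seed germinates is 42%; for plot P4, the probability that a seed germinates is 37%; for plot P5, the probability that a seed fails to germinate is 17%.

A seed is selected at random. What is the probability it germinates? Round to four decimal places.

P(G) ≈ 0.5439

P(G|P5) = 1 − 0.17 = 0.83.
By the law of total probability,
P(G) = P(G|P1)·P(P1) + P(G|P2)·P(P2) + P(G|P3)·P(P3) + P(G|P4)·P(P4) + P(G|P5)·P(P5)
      = 0.46·0.47 + 0.8·0.09 + 0.42·0.11 + 0.37·0.14 + 0.83·0.19
      = 0.2162 + 0.072 + 0.0462 + 0.0518 + 0.1577 = 0.5439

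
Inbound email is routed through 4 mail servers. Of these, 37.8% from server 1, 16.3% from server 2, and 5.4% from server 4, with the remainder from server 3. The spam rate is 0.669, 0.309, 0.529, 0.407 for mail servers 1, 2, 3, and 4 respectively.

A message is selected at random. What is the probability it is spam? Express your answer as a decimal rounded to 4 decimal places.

P(S) ≈ 0.5395

P(3) = 1 − (0.378 + 0.163 + 0.054) = 0.405.
By the law of total probability,
P(S) = P(S|1)·P(1) + P(S|2)·P(2) + P(S|3)·P(3) + P(S|4)·P(4)
      = 0.669·0.378 + 0.309·0.163 + 0.529·0.405 + 0.407·0.054
      = 0.252882 + 0.050367 + 0.214245 + 0.021978 = 0.539472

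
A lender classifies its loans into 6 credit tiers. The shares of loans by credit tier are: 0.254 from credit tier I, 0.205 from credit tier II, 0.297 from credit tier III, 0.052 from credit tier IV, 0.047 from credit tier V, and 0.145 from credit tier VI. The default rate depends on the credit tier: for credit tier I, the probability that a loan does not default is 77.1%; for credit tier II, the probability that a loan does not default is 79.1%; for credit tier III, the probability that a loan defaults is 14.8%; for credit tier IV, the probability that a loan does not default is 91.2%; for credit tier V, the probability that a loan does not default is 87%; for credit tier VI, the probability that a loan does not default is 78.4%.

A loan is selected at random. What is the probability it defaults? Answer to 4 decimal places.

P(D) ≈ 0.1870

P(D|I) = 1 − 0.771 = 0.229.
P(D|II) = 1 − 0.791 = 0.209.
P(D|IV) = 1 − 0.912 = 0.088.
P(D|V) = 1 − 0.87 = 0.13.
P(D|VI) = 1 − 0.784 = 0.216.
P(D) = P(D|I)·P(I) + P(D|II)·P(II) + P(D|III)·P(III) + P(D|IV)·P(IV) + P(D|V)·P(V) + P(D|VI)·P(VI)
      = 0.229·0.254 + 0.209·0.205 + 0.148·0.297 + 0.088·0.052 + 0.13·0.047 + 0.216·0.145
      = 0.058166 + 0.042845 + 0.043956 + 0.004576 + 0.00611 + 0.03132 = 0.186973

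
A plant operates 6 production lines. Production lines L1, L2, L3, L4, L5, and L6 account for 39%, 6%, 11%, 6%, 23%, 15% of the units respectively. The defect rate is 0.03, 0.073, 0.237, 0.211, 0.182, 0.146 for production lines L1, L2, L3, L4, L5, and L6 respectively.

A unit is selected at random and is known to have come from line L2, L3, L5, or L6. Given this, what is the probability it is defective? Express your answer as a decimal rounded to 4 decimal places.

Let S = {L2, L3, L5, L6}.
P(S) = 0.06 + 0.11 + 0.23 + 0.15 = 0.55.
P(D ∩ S) = 0.073·0.06 + 0.237·0.11 + 0.182·0.23 + 0.146·0.15 = 0.00438 + 0.02607 + 0.04186 + 0.0219 = 0.09421.
P(D | S) = 0.09421 / 0.55 = 0.171291…

P(D|S) ≈ 0.1713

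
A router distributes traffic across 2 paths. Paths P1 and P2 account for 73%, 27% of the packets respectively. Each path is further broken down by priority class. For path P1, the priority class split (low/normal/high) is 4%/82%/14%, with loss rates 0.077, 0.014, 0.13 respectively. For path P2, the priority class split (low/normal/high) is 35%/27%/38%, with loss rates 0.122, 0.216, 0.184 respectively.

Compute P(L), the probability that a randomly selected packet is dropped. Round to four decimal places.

0.0701

P(L|P1) = 0.04·0.077 + 0.82·0.014 + 0.14·0.13 = 0.00308 + 0.01148 + 0.0182 = 0.03276
P(L|P2) = 0.35·0.122 + 0.27·0.216 + 0.38·0.184 = 0.0427 + 0.05832 + 0.06992 = 0.17094
Then overall,
P(L) = 0.73·0.03276 + 0.27·0.17094
      = 0.0239148 + 0.0461538 = 0.0700686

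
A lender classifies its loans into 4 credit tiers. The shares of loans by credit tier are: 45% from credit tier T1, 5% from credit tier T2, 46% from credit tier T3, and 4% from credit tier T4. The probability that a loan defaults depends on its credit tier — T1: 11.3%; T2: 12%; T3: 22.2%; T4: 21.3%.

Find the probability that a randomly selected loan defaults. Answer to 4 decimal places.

P(D) = P(D|T1)·P(T1) + P(D|T2)·P(T2) + P(D|T3)·P(T3) + P(D|T4)·P(T4)
      = 0.113·0.45 + 0.12·0.05 + 0.222·0.46 + 0.213·0.04
      = 0.05085 + 0.006 + 0.10212 + 0.00852 = 0.16749

P(D) ≈ 0.1675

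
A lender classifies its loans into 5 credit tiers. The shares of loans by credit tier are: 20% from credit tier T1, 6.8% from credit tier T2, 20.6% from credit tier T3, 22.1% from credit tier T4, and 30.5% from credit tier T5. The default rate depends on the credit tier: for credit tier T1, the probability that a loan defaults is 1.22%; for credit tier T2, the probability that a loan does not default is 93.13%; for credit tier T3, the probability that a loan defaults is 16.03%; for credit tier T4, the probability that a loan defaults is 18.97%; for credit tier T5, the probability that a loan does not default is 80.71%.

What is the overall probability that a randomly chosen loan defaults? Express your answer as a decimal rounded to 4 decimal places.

P(D|T2) = 1 − 0.9313 = 0.0687.
P(D|T5) = 1 − 0.8071 = 0.1929.
P(D) = P(D|T1)·P(T1) + P(D|T2)·P(T2) + P(D|T3)·P(T3) + P(D|T4)·P(T4) + P(D|T5)·P(T5)
      = 0.0122·0.2 + 0.0687·0.068 + 0.1603·0.206 + 0.1897·0.221 + 0.1929·0.305
      = 0.00244 + 0.0046716 + 0.0330218 + 0.0419237 + 0.0588345 = 0.1408916

P(D) ≈ 0.1409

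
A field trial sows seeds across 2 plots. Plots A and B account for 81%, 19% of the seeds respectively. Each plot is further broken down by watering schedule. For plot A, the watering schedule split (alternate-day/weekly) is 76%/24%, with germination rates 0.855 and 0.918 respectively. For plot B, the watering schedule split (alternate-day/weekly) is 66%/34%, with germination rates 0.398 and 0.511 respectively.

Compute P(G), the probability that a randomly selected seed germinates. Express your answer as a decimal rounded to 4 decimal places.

P(G|A) = 0.76·0.855 + 0.24·0.918 = 0.6498 + 0.22032 = 0.87012
P(G|B) = 0.66·0.398 + 0.34·0.511 = 0.26268 + 0.17374 = 0.43642
Then overall,
P(G) = 0.81·0.87012 + 0.19·0.43642
      = 0.7047972 + 0.0829198 = 0.787717

P(G) ≈ 0.7877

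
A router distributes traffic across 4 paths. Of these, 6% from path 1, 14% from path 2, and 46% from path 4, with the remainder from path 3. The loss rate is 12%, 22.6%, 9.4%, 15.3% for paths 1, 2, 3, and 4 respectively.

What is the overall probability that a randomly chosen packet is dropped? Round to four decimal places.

P(3) = 1 − (0.06 + 0.14 + 0.46) = 0.34.
By the law of total probability,
P(L) = P(L|1)·P(1) + P(L|2)·P(2) + P(L|3)·P(3) + P(L|4)·P(4)
      = 0.12·0.06 + 0.226·0.14 + 0.094·0.34 + 0.153·0.46
      = 0.0072 + 0.03164 + 0.03196 + 0.07038 = 0.14118

0.1412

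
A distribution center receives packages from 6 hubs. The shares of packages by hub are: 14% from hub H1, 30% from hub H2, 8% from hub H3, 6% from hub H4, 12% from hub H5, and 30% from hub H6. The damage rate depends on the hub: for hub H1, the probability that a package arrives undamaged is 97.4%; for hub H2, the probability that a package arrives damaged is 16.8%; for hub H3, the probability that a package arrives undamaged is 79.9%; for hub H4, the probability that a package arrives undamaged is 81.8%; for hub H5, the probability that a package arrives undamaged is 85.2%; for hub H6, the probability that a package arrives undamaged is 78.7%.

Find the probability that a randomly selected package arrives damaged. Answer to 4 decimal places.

P(D|H1) = 1 − 0.974 = 0.026.
P(D|H3) = 1 − 0.799 = 0.201.
P(D|H4) = 1 − 0.818 = 0.182.
P(D|H5) = 1 − 0.852 = 0.148.
P(D|H6) = 1 − 0.787 = 0.213.
P(D) = P(D|H1)·P(H1) + P(D|H2)·P(H2) + P(D|H3)·P(H3) + P(D|H4)·P(H4) + P(D|H5)·P(H5) + P(D|H6)·P(H6)
      = 0.026·0.14 + 0.168·0.3 + 0.201·0.08 + 0.182·0.06 + 0.148·0.12 + 0.213·0.3
      = 0.00364 + 0.0504 + 0.01608 + 0.01092 + 0.01776 + 0.0639 = 0.1627

0.1627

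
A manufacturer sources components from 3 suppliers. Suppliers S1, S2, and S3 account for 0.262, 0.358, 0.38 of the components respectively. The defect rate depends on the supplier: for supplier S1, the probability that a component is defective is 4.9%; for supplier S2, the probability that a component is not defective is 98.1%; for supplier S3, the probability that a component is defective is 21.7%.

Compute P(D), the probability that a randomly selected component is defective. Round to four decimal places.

P(D) ≈ 0.1021

P(D|S2) = 1 − 0.981 = 0.019.
P(D) = P(D|S1)·P(S1) + P(D|S2)·P(S2) + P(D|S3)·P(S3)
      = 0.049·0.262 + 0.019·0.358 + 0.217·0.38
      = 0.012838 + 0.006802 + 0.08246 = 0.1021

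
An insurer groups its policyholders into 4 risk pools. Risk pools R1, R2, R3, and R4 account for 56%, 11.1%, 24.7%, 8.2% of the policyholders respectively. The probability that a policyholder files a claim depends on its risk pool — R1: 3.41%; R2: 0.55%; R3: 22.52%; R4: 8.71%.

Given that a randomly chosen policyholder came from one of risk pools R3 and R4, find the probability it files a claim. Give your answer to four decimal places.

P(C|S) ≈ 0.1908

Let S = {R3, R4}.
P(S) = 0.247 + 0.082 = 0.329.
P(C ∩ S) = 0.2252·0.247 + 0.0871·0.082 = 0.0556244 + 0.0071422 = 0.0627666.
P(C | S) = 0.0627666 / 0.329 = 0.190780…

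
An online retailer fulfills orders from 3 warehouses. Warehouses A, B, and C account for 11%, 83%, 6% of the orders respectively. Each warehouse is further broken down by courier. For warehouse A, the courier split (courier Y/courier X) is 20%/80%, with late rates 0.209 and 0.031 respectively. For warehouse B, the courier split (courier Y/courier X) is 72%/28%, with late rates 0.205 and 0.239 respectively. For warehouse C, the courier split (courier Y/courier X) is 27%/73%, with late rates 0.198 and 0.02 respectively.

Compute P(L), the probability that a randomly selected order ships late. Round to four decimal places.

P(L|A) = 0.2·0.209 + 0.8·0.031 = 0.0418 + 0.0248 = 0.0666
P(L|B) = 0.72·0.205 + 0.28·0.239 = 0.1476 + 0.06692 = 0.21452
P(L|C) = 0.27·0.198 + 0.73·0.02 = 0.05346 + 0.0146 = 0.06806
By total probability over the outer partition,
P(L) = 0.11·0.0666 + 0.83·0.21452 + 0.06·0.06806
      = 0.007326 + 0.1780516 + 0.0040836 = 0.1894612

0.1895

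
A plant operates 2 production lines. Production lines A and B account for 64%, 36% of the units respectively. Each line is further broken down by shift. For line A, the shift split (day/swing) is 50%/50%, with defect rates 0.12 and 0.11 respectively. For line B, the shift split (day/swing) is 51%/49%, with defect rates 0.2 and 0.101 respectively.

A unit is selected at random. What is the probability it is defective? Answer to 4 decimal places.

P(D|A) = 0.5·0.12 + 0.5·0.11 = 0.06 + 0.055 = 0.115
P(D|B) = 0.51·0.2 + 0.49·0.101 = 0.102 + 0.04949 = 0.15149
By total probability over the outer partition,
P(D) = 0.64·0.115 + 0.36·0.15149
      = 0.0736 + 0.0545364 = 0.1281364

0.1281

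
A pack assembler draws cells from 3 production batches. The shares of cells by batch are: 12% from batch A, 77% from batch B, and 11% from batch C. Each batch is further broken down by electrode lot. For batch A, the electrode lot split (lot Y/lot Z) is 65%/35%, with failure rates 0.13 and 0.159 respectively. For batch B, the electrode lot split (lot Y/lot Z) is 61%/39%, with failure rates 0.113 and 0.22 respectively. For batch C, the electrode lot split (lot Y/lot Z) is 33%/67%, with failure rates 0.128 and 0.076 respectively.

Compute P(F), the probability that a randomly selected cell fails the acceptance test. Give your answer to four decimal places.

P(F|A) = 0.65·0.13 + 0.35·0.159 = 0.0845 + 0.05565 = 0.14015
P(F|B) = 0.61·0.113 + 0.39·0.22 = 0.06893 + 0.0858 = 0.15473
P(F|C) = 0.33·0.128 + 0.67·0.076 = 0.04224 + 0.05092 = 0.09316
Then overall,
P(F) = 0.12·0.14015 + 0.77·0.15473 + 0.11·0.09316
      = 0.016818 + 0.1191421 + 0.0102476 = 0.1462077

0.1462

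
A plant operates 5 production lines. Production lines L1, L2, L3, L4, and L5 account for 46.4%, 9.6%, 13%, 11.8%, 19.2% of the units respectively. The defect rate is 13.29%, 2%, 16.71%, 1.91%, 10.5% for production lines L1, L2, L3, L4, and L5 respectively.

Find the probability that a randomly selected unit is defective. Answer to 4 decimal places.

0.1077

P(D) = P(D|L1)·P(L1) + P(D|L2)·P(L2) + P(D|L3)·P(L3) + P(D|L4)·P(L4) + P(D|L5)·P(L5)
      = 0.1329·0.464 + 0.02·0.096 + 0.1671·0.13 + 0.0191·0.118 + 0.105·0.192
      = 0.0616656 + 0.00192 + 0.021723 + 0.0022538 + 0.02016 = 0.1077224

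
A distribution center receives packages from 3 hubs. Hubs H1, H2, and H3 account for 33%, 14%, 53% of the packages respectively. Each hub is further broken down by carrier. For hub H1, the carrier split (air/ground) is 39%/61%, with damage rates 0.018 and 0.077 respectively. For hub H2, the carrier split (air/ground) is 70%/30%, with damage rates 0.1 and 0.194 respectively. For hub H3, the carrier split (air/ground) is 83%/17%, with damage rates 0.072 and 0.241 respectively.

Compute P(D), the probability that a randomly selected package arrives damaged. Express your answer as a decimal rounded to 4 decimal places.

P(D|H1) = 0.39·0.018 + 0.61·0.077 = 0.00702 + 0.04697 = 0.05399
P(D|H2) = 0.7·0.1 + 0.3·0.194 = 0.07 + 0.0582 = 0.1282
P(D|H3) = 0.83·0.072 + 0.17·0.241 = 0.05976 + 0.04097 = 0.10073
Then overall,
P(D) = 0.33·0.05399 + 0.14·0.1282 + 0.53·0.10073
      = 0.0178167 + 0.017948 + 0.0533869 = 0.0891516

P(D) ≈ 0.0892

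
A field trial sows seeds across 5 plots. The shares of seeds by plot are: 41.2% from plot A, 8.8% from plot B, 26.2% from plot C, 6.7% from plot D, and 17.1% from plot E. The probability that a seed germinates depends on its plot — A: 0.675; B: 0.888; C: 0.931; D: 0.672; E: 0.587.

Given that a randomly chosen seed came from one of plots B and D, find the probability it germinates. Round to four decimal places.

Let S = {B, D}.
P(S) = 0.088 + 0.067 = 0.155.
P(G ∩ S) = 0.888·0.088 + 0.672·0.067 = 0.078144 + 0.045024 = 0.123168.
P(G | S) = 0.123168 / 0.155 = 0.794632…

P(G|S) ≈ 0.7946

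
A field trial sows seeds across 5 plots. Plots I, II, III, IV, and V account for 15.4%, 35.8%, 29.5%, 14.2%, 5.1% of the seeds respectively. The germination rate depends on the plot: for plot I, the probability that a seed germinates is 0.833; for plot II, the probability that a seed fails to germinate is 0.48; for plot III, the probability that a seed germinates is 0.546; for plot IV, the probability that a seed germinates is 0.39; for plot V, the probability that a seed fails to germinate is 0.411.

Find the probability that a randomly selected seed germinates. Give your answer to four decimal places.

P(G|II) = 1 − 0.48 = 0.52.
P(G|V) = 1 − 0.411 = 0.589.
Using total probability over the partition,
P(G) = P(G|I)·P(I) + P(G|II)·P(II) + P(G|III)·P(III) + P(G|IV)·P(IV) + P(G|V)·P(V)
      = 0.833·0.154 + 0.52·0.358 + 0.546·0.295 + 0.39·0.142 + 0.589·0.051
      = 0.128282 + 0.18616 + 0.16107 + 0.05538 + 0.030039 = 0.560931

P(G) ≈ 0.5609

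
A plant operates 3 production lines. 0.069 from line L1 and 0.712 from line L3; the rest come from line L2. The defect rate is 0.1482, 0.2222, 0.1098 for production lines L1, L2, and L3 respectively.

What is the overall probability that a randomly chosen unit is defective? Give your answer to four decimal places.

P(L2) = 1 − (0.069 + 0.712) = 0.219.
P(D) = P(D|L1)·P(L1) + P(D|L2)·P(L2) + P(D|L3)·P(L3)
      = 0.1482·0.069 + 0.2222·0.219 + 0.1098·0.712
      = 0.0102258 + 0.0486618 + 0.0781776 = 0.1370652

0.1371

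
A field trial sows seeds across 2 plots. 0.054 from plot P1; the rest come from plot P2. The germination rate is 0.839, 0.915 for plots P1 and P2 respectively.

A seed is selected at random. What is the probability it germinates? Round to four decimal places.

P(P2) = 1 − (0.054) = 0.946.
P(G) = P(G|P1)·P(P1) + P(G|P2)·P(P2)
      = 0.839·0.054 + 0.915·0.946
      = 0.045306 + 0.86559 = 0.910896

P(G) ≈ 0.9109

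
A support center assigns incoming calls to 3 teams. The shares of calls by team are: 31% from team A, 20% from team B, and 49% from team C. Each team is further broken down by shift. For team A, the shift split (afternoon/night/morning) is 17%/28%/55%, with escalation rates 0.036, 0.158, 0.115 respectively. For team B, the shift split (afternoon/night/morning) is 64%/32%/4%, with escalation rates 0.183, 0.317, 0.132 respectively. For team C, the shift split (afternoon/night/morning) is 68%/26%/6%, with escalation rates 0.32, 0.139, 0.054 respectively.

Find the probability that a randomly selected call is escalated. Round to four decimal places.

0.2059

P(E|A) = 0.17·0.036 + 0.28·0.158 + 0.55·0.115 = 0.00612 + 0.04424 + 0.06325 = 0.11361
P(E|B) = 0.64·0.183 + 0.32·0.317 + 0.04·0.132 = 0.11712 + 0.10144 + 0.00528 = 0.22384
P(E|C) = 0.68·0.32 + 0.26·0.139 + 0.06·0.054 = 0.2176 + 0.03614 + 0.00324 = 0.25698
Then overall,
P(E) = 0.31·0.11361 + 0.2·0.22384 + 0.49·0.25698
      = 0.0352191 + 0.044768 + 0.1259202 = 0.2059073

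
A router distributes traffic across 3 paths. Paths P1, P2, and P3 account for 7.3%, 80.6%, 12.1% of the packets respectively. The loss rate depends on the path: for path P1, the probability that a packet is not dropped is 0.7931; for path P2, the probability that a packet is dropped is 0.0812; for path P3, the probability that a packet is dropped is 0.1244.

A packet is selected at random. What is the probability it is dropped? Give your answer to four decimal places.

0.0956

P(L|P1) = 1 − 0.7931 = 0.2069.
P(L) = P(L|P1)·P(P1) + P(L|P2)·P(P2) + P(L|P3)·P(P3)
      = 0.2069·0.073 + 0.0812·0.806 + 0.1244·0.121
      = 0.0151037 + 0.0654472 + 0.0150524 = 0.0956033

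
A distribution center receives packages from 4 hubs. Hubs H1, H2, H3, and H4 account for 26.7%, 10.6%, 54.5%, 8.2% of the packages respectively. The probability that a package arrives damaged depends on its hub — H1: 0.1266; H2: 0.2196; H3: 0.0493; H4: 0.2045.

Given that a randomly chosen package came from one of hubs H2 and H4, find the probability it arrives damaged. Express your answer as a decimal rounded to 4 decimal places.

0.2130

Let S = {H2, H4}.
P(S) = 0.106 + 0.082 = 0.188.
P(D ∩ S) = 0.2196·0.106 + 0.2045·0.082 = 0.0232776 + 0.016769 = 0.0400466.
P(D | S) = 0.0400466 / 0.188 = 0.213014…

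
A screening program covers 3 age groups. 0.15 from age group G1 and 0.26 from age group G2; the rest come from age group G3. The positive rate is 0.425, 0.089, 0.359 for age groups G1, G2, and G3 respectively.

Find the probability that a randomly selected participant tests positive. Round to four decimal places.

0.2987

P(G3) = 1 − (0.15 + 0.26) = 0.59.
Summing over the partition,
P(T) = P(T|G1)·P(G1) + P(T|G2)·P(G2) + P(T|G3)·P(G3)
      = 0.425·0.15 + 0.089·0.26 + 0.359·0.59
      = 0.06375 + 0.02314 + 0.21181 = 0.2987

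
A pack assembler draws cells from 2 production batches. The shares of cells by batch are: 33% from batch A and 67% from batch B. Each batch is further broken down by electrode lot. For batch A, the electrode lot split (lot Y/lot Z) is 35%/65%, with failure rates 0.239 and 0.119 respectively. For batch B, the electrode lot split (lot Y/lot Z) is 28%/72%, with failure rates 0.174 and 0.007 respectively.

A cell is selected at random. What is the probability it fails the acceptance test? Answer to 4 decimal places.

P(F|A) = 0.35·0.239 + 0.65·0.119 = 0.08365 + 0.07735 = 0.161
P(F|B) = 0.28·0.174 + 0.72·0.007 = 0.04872 + 0.00504 = 0.05376
By total probability over the outer partition,
P(F) = 0.33·0.161 + 0.67·0.05376
      = 0.05313 + 0.0360192 = 0.0891492

P(F) ≈ 0.0891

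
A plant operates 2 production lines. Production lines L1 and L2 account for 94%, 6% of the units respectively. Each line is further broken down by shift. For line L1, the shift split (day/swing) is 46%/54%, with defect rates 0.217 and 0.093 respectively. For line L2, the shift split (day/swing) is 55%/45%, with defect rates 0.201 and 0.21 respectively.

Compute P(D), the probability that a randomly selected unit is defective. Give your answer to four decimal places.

P(D|L1) = 0.46·0.217 + 0.54·0.093 = 0.09982 + 0.05022 = 0.15004
P(D|L2) = 0.55·0.201 + 0.45·0.21 = 0.11055 + 0.0945 = 0.20505
By total probability over the outer partition,
P(D) = 0.94·0.15004 + 0.06·0.20505
      = 0.1410376 + 0.012303 = 0.1533406

P(D) ≈ 0.1533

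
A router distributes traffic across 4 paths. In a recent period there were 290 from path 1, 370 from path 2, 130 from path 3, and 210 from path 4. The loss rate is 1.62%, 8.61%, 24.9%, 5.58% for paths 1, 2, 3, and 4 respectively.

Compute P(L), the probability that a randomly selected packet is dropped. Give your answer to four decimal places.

0.0806

Total: 290 + 370 + 130 + 210 = 1000.
P(1) = 290/1000 = 0.29. P(2) = 370/1000 = 0.37. P(3) = 130/1000 = 0.13. P(4) = 210/1000 = 0.21.
P(L) = P(L|1)·P(1) + P(L|2)·P(2) + P(L|3)·P(3) + P(L|4)·P(4)
      = 0.0162·0.29 + 0.0861·0.37 + 0.249·0.13 + 0.0558·0.21
      = 0.004698 + 0.031857 + 0.03237 + 0.011718 = 0.080643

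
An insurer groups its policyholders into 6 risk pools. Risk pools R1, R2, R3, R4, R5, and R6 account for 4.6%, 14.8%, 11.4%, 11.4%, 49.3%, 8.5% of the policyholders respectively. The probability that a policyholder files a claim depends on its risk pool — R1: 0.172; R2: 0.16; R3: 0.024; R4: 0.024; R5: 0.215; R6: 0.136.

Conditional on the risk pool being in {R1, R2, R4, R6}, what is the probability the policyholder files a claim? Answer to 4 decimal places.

Let S = {R1, R2, R4, R6}.
P(S) = 0.046 + 0.148 + 0.114 + 0.085 = 0.393.
P(C ∩ S) = 0.172·0.046 + 0.16·0.148 + 0.024·0.114 + 0.136·0.085 = 0.007912 + 0.02368 + 0.002736 + 0.01156 = 0.045888.
P(C | S) = 0.045888 / 0.393 = 0.116763…

0.1168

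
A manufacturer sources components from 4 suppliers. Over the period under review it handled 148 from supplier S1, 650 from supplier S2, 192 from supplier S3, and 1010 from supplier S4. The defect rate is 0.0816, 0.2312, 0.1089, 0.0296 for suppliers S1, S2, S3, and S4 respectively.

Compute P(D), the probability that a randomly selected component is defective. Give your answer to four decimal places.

Total: 148 + 650 + 192 + 1010 = 2000.
P(S1) = 148/2000 = 0.074. P(S2) = 650/2000 = 0.325. P(S3) = 192/2000 = 0.096. P(S4) = 1010/2000 = 0.505.
Summing over the partition,
P(D) = P(D|S1)·P(S1) + P(D|S2)·P(S2) + P(D|S3)·P(S3) + P(D|S4)·P(S4)
      = 0.0816·0.074 + 0.2312·0.325 + 0.1089·0.096 + 0.0296·0.505
      = 0.0060384 + 0.07514 + 0.0104544 + 0.014948 = 0.1065808

0.1066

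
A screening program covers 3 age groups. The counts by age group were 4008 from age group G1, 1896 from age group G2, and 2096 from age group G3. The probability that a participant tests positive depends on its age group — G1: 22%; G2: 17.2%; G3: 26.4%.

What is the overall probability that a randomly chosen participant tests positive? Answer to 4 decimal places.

Total: 4008 + 1896 + 2096 = 8000.
P(G1) = 4008/8000 = 0.501. P(G2) = 1896/8000 = 0.237. P(G3) = 2096/8000 = 0.262.
P(T) = P(T|G1)·P(G1) + P(T|G2)·P(G2) + P(T|G3)·P(G3)
      = 0.22·0.501 + 0.172·0.237 + 0.264·0.262
      = 0.11022 + 0.040764 + 0.069168 = 0.220152

0.2202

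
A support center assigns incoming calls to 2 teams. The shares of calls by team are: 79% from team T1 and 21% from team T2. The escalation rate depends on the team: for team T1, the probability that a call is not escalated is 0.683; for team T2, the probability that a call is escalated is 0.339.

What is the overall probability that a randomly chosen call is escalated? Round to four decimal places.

P(E|T1) = 1 − 0.683 = 0.317.
P(E) = P(E|T1)·P(T1) + P(E|T2)·P(T2)
      = 0.317·0.79 + 0.339·0.21
      = 0.25043 + 0.07119 = 0.32162

0.3216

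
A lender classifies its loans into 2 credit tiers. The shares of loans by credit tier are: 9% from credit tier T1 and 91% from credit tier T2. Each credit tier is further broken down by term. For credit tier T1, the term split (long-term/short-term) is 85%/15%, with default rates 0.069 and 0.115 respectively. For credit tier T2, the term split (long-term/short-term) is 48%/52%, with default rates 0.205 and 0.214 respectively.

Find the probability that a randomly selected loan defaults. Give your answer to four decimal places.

0.1976

P(D|T1) = 0.85·0.069 + 0.15·0.115 = 0.05865 + 0.01725 = 0.0759
P(D|T2) = 0.48·0.205 + 0.52·0.214 = 0.0984 + 0.11128 = 0.20968
By total probability over the outer partition,
P(D) = 0.09·0.0759 + 0.91·0.20968
      = 0.006831 + 0.1908088 = 0.1976398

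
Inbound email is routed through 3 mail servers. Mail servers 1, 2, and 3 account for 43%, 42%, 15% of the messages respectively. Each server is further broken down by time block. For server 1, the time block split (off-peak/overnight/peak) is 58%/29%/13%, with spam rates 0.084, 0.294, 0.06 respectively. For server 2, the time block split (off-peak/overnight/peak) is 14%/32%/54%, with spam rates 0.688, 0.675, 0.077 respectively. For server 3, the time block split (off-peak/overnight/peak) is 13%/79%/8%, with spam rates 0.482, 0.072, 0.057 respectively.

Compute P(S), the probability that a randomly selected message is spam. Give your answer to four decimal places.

0.2282

P(S|1) = 0.58·0.084 + 0.29·0.294 + 0.13·0.06 = 0.04872 + 0.08526 + 0.0078 = 0.14178
P(S|2) = 0.14·0.688 + 0.32·0.675 + 0.54·0.077 = 0.09632 + 0.216 + 0.04158 = 0.3539
P(S|3) = 0.13·0.482 + 0.79·0.072 + 0.08·0.057 = 0.06266 + 0.05688 + 0.00456 = 0.1241
Then overall,
P(S) = 0.43·0.14178 + 0.42·0.3539 + 0.15·0.1241
      = 0.0609654 + 0.148638 + 0.018615 = 0.2282184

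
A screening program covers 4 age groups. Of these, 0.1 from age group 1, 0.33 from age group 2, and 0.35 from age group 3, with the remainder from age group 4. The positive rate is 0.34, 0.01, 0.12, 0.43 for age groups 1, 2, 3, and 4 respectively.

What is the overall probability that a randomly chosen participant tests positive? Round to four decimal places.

0.1739

P(4) = 1 − (0.1 + 0.33 + 0.35) = 0.22.
P(T) = P(T|1)·P(1) + P(T|2)·P(2) + P(T|3)·P(3) + P(T|4)·P(4)
      = 0.34·0.1 + 0.01·0.33 + 0.12·0.35 + 0.43·0.22
      = 0.034 + 0.0033 + 0.042 + 0.0946 = 0.1739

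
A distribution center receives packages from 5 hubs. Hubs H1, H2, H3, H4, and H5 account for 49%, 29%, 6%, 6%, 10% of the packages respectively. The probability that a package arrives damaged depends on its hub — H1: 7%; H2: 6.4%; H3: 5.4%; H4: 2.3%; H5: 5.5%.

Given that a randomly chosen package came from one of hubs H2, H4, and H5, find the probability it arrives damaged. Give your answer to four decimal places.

Let S = {H2, H4, H5}.
P(S) = 0.29 + 0.06 + 0.1 = 0.45.
P(D ∩ S) = 0.064·0.29 + 0.023·0.06 + 0.055·0.1 = 0.01856 + 0.00138 + 0.0055 = 0.02544.
P(D | S) = 0.02544 / 0.45 = 0.056533…

P(D|S) ≈ 0.0565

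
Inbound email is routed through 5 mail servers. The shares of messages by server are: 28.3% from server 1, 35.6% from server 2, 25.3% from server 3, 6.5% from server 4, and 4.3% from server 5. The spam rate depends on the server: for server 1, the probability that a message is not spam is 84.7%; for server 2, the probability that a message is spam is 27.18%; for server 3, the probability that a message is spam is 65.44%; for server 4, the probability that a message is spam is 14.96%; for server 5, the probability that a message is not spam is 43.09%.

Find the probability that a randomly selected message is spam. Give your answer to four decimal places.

0.3398

P(S|1) = 1 − 0.847 = 0.153.
P(S|5) = 1 − 0.4309 = 0.5691.
P(S) = P(S|1)·P(1) + P(S|2)·P(2) + P(S|3)·P(3) + P(S|4)·P(4) + P(S|5)·P(5)
      = 0.153·0.283 + 0.2718·0.356 + 0.6544·0.253 + 0.1496·0.065 + 0.5691·0.043
      = 0.043299 + 0.0967608 + 0.1655632 + 0.009724 + 0.0244713 = 0.3398183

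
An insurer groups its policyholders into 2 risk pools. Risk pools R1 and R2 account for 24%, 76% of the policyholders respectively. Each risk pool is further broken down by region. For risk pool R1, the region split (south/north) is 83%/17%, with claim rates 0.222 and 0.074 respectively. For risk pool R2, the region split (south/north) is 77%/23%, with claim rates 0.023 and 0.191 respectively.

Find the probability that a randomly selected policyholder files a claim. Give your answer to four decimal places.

P(C|R1) = 0.83·0.222 + 0.17·0.074 = 0.18426 + 0.01258 = 0.19684
P(C|R2) = 0.77·0.023 + 0.23·0.191 = 0.01771 + 0.04393 = 0.06164
Then overall,
P(C) = 0.24·0.19684 + 0.76·0.06164
      = 0.0472416 + 0.0468464 = 0.094088

0.0941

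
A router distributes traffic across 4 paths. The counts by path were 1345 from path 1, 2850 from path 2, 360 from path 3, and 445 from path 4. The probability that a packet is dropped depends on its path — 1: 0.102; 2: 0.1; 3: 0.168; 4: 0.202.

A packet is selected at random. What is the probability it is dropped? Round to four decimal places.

P(L) ≈ 0.1145

Total: 1345 + 2850 + 360 + 445 = 5000.
P(1) = 1345/5000 = 0.269. P(2) = 2850/5000 = 0.57. P(3) = 360/5000 = 0.072. P(4) = 445/5000 = 0.089.
P(L) = P(L|1)·P(1) + P(L|2)·P(2) + P(L|3)·P(3) + P(L|4)·P(4)
      = 0.102·0.269 + 0.1·0.57 + 0.168·0.072 + 0.202·0.089
      = 0.027438 + 0.057 + 0.012096 + 0.017978 = 0.114512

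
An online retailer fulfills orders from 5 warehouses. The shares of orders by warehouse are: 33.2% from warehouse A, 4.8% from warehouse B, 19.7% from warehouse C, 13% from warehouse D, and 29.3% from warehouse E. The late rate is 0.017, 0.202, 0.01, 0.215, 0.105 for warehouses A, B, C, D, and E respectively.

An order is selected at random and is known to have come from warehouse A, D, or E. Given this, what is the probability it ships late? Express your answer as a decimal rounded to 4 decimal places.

Let S = {A, D, E}.
P(S) = 0.332 + 0.13 + 0.293 = 0.755.
P(L ∩ S) = 0.017·0.332 + 0.215·0.13 + 0.105·0.293 = 0.005644 + 0.02795 + 0.030765 = 0.064359.
P(L | S) = 0.064359 / 0.755 = 0.085244…

0.0852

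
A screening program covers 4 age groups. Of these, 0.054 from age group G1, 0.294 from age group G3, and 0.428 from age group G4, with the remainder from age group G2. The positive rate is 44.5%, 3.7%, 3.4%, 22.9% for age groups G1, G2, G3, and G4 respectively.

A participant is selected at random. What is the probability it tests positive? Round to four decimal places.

P(G2) = 1 − (0.054 + 0.294 + 0.428) = 0.224.
Summing over the partition,
P(T) = P(T|G1)·P(G1) + P(T|G2)·P(G2) + P(T|G3)·P(G3) + P(T|G4)·P(G4)
      = 0.445·0.054 + 0.037·0.224 + 0.034·0.294 + 0.229·0.428
      = 0.02403 + 0.008288 + 0.009996 + 0.098012 = 0.140326

P(T) ≈ 0.1403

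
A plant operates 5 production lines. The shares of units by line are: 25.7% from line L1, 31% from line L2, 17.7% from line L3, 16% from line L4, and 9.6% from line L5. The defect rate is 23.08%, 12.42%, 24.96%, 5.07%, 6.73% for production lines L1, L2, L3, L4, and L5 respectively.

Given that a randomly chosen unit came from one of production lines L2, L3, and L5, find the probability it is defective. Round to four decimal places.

Let S = {L2, L3, L5}.
P(S) = 0.31 + 0.177 + 0.096 = 0.583.
P(D ∩ S) = 0.1242·0.31 + 0.2496·0.177 + 0.0673·0.096 = 0.038502 + 0.0441792 + 0.0064608 = 0.089142.
P(D | S) = 0.089142 / 0.583 = 0.152902…

P(D|S) ≈ 0.1529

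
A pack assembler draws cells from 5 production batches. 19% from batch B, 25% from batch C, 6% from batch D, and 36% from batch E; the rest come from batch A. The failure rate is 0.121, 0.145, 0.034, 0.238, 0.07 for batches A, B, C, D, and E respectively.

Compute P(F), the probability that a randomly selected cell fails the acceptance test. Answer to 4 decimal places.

P(A) = 1 − (0.19 + 0.25 + 0.06 + 0.36) = 0.14.
Using total probability over the partition,
P(F) = P(F|A)·P(A) + P(F|B)·P(B) + P(F|C)·P(C) + P(F|D)·P(D) + P(F|E)·P(E)
      = 0.121·0.14 + 0.145·0.19 + 0.034·0.25 + 0.238·0.06 + 0.07·0.36
      = 0.01694 + 0.02755 + 0.0085 + 0.01428 + 0.0252 = 0.09247

P(F) ≈ 0.0925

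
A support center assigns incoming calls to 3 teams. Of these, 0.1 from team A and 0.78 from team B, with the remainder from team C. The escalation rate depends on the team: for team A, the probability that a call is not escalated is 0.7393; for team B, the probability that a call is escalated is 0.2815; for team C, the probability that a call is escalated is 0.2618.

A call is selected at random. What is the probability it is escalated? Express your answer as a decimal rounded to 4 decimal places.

0.2771

P(C) = 1 − (0.1 + 0.78) = 0.12.
P(E|A) = 1 − 0.7393 = 0.2607.
P(E) = P(E|A)·P(A) + P(E|B)·P(B) + P(E|C)·P(C)
      = 0.2607·0.1 + 0.2815·0.78 + 0.2618·0.12
      = 0.02607 + 0.21957 + 0.031416 = 0.277056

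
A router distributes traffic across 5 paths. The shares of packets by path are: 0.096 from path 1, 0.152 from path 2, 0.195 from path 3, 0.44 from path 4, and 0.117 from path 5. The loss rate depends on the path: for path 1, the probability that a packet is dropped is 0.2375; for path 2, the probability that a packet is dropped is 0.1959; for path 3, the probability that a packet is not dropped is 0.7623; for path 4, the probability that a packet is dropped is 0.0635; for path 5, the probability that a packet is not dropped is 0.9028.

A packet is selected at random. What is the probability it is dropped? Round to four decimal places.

0.1382

P(L|3) = 1 − 0.7623 = 0.2377.
P(L|5) = 1 − 0.9028 = 0.0972.
P(L) = P(L|1)·P(1) + P(L|2)·P(2) + P(L|3)·P(3) + P(L|4)·P(4) + P(L|5)·P(5)
      = 0.2375·0.096 + 0.1959·0.152 + 0.2377·0.195 + 0.0635·0.44 + 0.0972·0.117
      = 0.0228 + 0.0297768 + 0.0463515 + 0.02794 + 0.0113724 = 0.1382407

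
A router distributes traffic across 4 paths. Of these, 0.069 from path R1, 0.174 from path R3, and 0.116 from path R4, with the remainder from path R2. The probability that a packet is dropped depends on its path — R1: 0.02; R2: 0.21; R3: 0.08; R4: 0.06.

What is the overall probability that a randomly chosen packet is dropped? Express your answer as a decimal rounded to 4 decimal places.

P(L) ≈ 0.1569

P(R2) = 1 − (0.069 + 0.174 + 0.116) = 0.641.
P(L) = P(L|R1)·P(R1) + P(L|R2)·P(R2) + P(L|R3)·P(R3) + P(L|R4)·P(R4)
      = 0.02·0.069 + 0.21·0.641 + 0.08·0.174 + 0.06·0.116
      = 0.00138 + 0.13461 + 0.01392 + 0.00696 = 0.15687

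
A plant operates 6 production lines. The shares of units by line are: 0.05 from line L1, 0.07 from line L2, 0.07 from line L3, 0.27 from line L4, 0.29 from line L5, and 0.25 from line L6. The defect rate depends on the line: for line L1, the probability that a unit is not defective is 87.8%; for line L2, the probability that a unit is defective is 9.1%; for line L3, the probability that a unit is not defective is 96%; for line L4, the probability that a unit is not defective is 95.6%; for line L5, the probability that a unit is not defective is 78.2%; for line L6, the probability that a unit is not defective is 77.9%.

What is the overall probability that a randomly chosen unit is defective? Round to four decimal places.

0.1456

P(D|L1) = 1 − 0.878 = 0.122.
P(D|L3) = 1 − 0.96 = 0.04.
P(D|L4) = 1 − 0.956 = 0.044.
P(D|L5) = 1 − 0.782 = 0.218.
P(D|L6) = 1 − 0.779 = 0.221.
P(D) = P(D|L1)·P(L1) + P(D|L2)·P(L2) + P(D|L3)·P(L3) + P(D|L4)·P(L4) + P(D|L5)·P(L5) + P(D|L6)·P(L6)
      = 0.122·0.05 + 0.091·0.07 + 0.04·0.07 + 0.044·0.27 + 0.218·0.29 + 0.221·0.25
      = 0.0061 + 0.00637 + 0.0028 + 0.01188 + 0.06322 + 0.05525 = 0.14562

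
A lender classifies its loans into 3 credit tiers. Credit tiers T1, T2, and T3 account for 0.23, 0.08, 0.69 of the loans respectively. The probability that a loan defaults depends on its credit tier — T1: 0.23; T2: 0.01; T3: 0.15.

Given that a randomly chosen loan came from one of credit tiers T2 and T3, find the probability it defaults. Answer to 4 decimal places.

P(D|S) ≈ 0.1355

Let S = {T2, T3}.
P(S) = 0.08 + 0.69 = 0.77.
P(D ∩ S) = 0.01·0.08 + 0.15·0.69 = 0.0008 + 0.1035 = 0.1043.
P(D | S) = 0.1043 / 0.77 = 0.135455…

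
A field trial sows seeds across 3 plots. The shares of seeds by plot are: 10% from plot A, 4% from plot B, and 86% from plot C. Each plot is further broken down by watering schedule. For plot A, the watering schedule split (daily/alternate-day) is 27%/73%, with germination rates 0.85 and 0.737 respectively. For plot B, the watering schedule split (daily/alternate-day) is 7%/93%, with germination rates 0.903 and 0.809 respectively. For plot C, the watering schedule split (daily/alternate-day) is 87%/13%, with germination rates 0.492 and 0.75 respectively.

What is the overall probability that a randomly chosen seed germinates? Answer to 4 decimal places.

P(G|A) = 0.27·0.85 + 0.73·0.737 = 0.2295 + 0.53801 = 0.76751
P(G|B) = 0.07·0.903 + 0.93·0.809 = 0.06321 + 0.75237 = 0.81558
P(G|C) = 0.87·0.492 + 0.13·0.75 = 0.42804 + 0.0975 = 0.52554
Then overall,
P(G) = 0.1·0.76751 + 0.04·0.81558 + 0.86·0.52554
      = 0.076751 + 0.0326232 + 0.4519644 = 0.5613386

0.5613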